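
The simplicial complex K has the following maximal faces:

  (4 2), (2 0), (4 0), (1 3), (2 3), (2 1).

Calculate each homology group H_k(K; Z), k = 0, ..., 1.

H_0 = Z,  H_1 = Z^2.

Order the vertices as 0 < 1 < 2 < 3 < 4. Listing each simplex with vertices in this order, K has dimension 1 with simplices:

  0-simplices (5): [0], [1], [2], [3], [4]
  1-simplices (6): [0,2], [0,4], [1,2], [1,3], [2,3], [2,4]

giving chain groups C_0 ≅ Z^5, C_1 ≅ Z^6.

Boundary ∂_1: C_1 → C_0 sends each edge [p,q] (with p < q) to q − p. For instance
  ∂[0,4] = [4] − [0].
This gives a 5×6 integer matrix of rank 4; reducing to Smith normal form yields diagonal entries (1,1,1,1).

Reading off H_k = ker ∂_k / im ∂_{k+1}:

  H_0: rank C_0 − rank ∂_1 = 5 − 4 = 1, and the invariant factors of ∂_1 are all 1, so H_0 ≅ Z.
  H_1: rank ker ∂_1 − rank ∂_2 = (6 − 4) − 0 = 2, and there is no ∂_2, so H_1 ≅ Z^2.

As a check, the Euler characteristic is 5 − 6 = -1, which agrees with 1 − 2 = -1.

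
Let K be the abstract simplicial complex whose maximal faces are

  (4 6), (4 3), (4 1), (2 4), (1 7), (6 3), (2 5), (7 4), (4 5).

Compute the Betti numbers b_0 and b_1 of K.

b_0 = 1, b_1 = 3.

Fix the vertex order 1 < 2 < 3 < 4 < 5 < 6 < 7 and write every simplex with vertices in increasing order. Then dim K = 1 and the simplices of K are:

  0-simplices (7): [1], [2], [3], [4], [5], [6], [7]
  1-simplices (9): [1,4], [1,7], [2,4], [2,5], [3,4], [3,6], [4,5], [4,6], [4,7]

Hence C_0 ≅ Z^7, C_1 ≅ Z^9.

The boundary map ∂_1: C_1 → C_0 maps an edge to its endpoints' difference, ∂[p,q] = q − p.
As a 7×9 matrix over Z this has rank 6, with invariant factors (1,1,1,1,1,1).

Computing H_k = (kernel of ∂_k) / (image of ∂_{k+1}):

  H_0: rank C_0 − rank ∂_1 = 7 − 6 = 1, and the invariant factors of ∂_1 are all 1, so H_0 ≅ Z.
  H_1: rank ker ∂_1 − rank ∂_2 = (9 − 6) − 0 = 3, and there is no ∂_2, so H_1 ≅ Z^3.

Hence the Betti numbers are b_0 = 1, b_1 = 3.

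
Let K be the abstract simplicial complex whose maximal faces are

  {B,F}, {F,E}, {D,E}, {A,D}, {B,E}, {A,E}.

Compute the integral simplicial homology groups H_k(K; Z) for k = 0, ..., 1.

H_0 = Z,  H_1 = Z^2.

We work with the vertex ordering A < B < D < E < F. The simplices of K, each written with vertices in increasing order, are:

  0-simplices (5): A, B, D, E, F
  1-simplices (6): AD, AE, BE, BF, DE, EF

so the chain groups are C_0 ≅ Z^5, C_1 ≅ Z^6.

The boundary map ∂_1: C_1 → C_0 is given by ∂[p,q] = [q] − [p].
As a 5×6 matrix over Z this has rank 4, with invariant factors (1,1,1,1).

From H_k ≅ ker(∂_k) / im(∂_{k+1}) we obtain:

  H_0: rank C_0 − rank ∂_1 = 5 − 4 = 1, and the invariant factors of ∂_1 are all 1, so H_0 ≅ Z.
  H_1: rank ker ∂_1 − rank ∂_2 = (6 − 4) − 0 = 2, and there is no ∂_2, so H_1 ≅ Z^2.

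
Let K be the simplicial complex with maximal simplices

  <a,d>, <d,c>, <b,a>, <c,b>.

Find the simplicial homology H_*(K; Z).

H_0 = Z,  H_1 = Z.

We work with the vertex ordering a < b < c < d. The simplices of K, each written with vertices in increasing order, are:

  0-simplices (4): a, b, c, d
  1-simplices (4): ab, ad, bc, cd

so the chain groups are C_0 ≅ Z^4, C_1 ≅ Z^4.

∂_1: C_1 → C_0 maps an edge to its endpoints' difference, ∂[p,q] = q − p.
This gives a 4×4 integer matrix of rank 3; reducing to Smith normal form yields diagonal entries (1,1,1).

Now H_k = ker ∂_k / im ∂_{k+1}, so:

  H_0: rank C_0 − rank ∂_1 = 4 − 3 = 1, and the invariant factors of ∂_1 are all 1, so H_0 ≅ Z.
  H_1: rank ker ∂_1 − rank ∂_2 = (4 − 3) − 0 = 1, and there is no ∂_2, so H_1 ≅ Z.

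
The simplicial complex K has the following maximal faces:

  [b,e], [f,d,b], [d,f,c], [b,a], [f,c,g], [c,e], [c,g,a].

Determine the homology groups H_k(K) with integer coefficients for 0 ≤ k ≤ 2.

K has 7 vertices, 12 edges, 4 triangles.
rank ∂_0 = 0, rank ∂_1 = 6 ⇒ b_0 = 7 − 0 − 6 = 1; all invariant factors of ∂_1 are 1 so no torsion. So H_0 ≅ Z.
rank ∂_1 = 6, rank ∂_2 = 4 ⇒ b_1 = 12 − 6 − 4 = 2; all invariant factors of ∂_2 are 1 so no torsion. So H_1 ≅ Z^2.
rank ∂_2 = 4, rank ∂_3 = 0 ⇒ b_2 = 4 − 4 − 0 = 0. So H_2 ≅ 0.

H_0 = Z,  H_1 = Z^2,  H_2 = 0.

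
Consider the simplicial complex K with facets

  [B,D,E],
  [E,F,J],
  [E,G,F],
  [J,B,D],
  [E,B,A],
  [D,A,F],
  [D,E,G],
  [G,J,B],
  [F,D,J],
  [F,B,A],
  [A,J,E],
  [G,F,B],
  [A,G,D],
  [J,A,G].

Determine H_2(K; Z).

H_2 ≅ Z.

We work with the vertex ordering A < B < D < E < F < G < J. The simplices of K, each written with vertices in increasing order, are:

  0-simplices (7): A, B, D, E, F, G, J
  1-simplices (21): AB, AD, AE, AF, AG, AJ, BD, BE, BF, BG, BJ, DE, DF, DG, DJ, EF, EG, EJ, FG, FJ, GJ
  2-simplices (14): ABE, ABF, ADF, ADG, AEJ, AGJ, BDE, BDJ, BFG, BGJ, DEG, DFJ, EFG, EFJ

giving chain groups C_0 ≅ Z^7, C_1 ≅ Z^21, C_2 ≅ Z^14.

The boundary map ∂_1: C_1 → C_0 sends each edge [p,q] (with p < q) to q − p. For instance
  ∂BE = E − B.
This gives a 7×21 integer matrix of rank 6; reducing to Smith normal form yields diagonal entries (1,1,1,1,1,1).

∂_2: C_2 → C_1 maps a triangle to the signed sum of its edges. For instance
  ∂EFG = FG − EG + EF,
  ∂DFJ = FJ − DJ + DF.
The resulting 21×14 matrix has rank 13, and its Smith normal form has invariant factors (1,1,1,1,1,1,1,1,1,1,1,1,1).

Now H_k = ker ∂_k / im ∂_{k+1}, so:

  H_2: rank ker ∂_2 − rank ∂_3 = (14 − 13) − 0 = 1, and there is no ∂_3, so H_2 = Z.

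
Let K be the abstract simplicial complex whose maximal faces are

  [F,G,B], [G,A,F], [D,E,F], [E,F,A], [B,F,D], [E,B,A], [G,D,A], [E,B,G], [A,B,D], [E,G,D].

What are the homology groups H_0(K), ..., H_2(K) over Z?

Take the total order A < B < D < E < F < G on the vertex set. Then K (dimension 2) consists of the simplices:

  0-simplices (6): A, B, D, E, F, G
  1-simplices (15): AB, AD, AE, AF, AG, BD, BE, BF, BG, DE, DF, DG, EF, EG, FG
  2-simplices (10): ABD, ABE, ADG, AEF, AFG, BDF, BEG, BFG, DEF, DEG

Hence C_0 ≅ Z^6, C_1 ≅ Z^15, C_2 ≅ Z^10.

Boundary ∂_1: C_1 → C_0 is given by ∂[p,q] = [q] − [p]. For instance
  ∂BG = G − B.
As a 6×15 matrix over Z this has rank 5, with invariant factors (1,1,1,1,1).

∂_2: C_2 → C_1 sends each 2-simplex [p,q,r] to [q,r] − [p,r] + [p,q]. For instance
  ∂ABE = BE − AE + AB,
  ∂ABD = BD − AD + AB.
The resulting 15×10 matrix has rank 10, and its Smith normal form has invariant factors (1,1,1,1,1,1,1,1,1,2).

Computing H_k = (kernel of ∂_k) / (image of ∂_{k+1}):

  H_0: rank C_0 − rank ∂_1 = 6 − 5 = 1, and the invariant factors of ∂_1 are all 1, so H_0 ≅ Z.
  H_1: rank ker ∂_1 − rank ∂_2 = (15 − 5) − 10 = 0, and ∂_2 has invariant factor 2 > 1, so H_1 ≅ Z/2.
  H_2: rank ker ∂_2 − rank ∂_3 = (10 − 10) − 0 = 0, and there is no ∂_3, so H_2 ≅ 0.

As a check, the Euler characteristic is 6 − 15 + 10 = 1, which agrees with 1 − 0 + 0 = 1.
(K is a triangulation of the real projective plane RP^2.)

H_0 ≅ Z,  H_1 ≅ Z/2,  H_2 = 0.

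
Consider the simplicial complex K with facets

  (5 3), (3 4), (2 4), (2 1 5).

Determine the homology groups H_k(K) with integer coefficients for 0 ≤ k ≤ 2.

Order the vertices as 1 < 2 < 3 < 4 < 5. Listing each simplex with vertices in this order, K has dimension 2 with simplices:

  0-simplices (5): [1], [2], [3], [4], [5]
  1-simplices (6): [1,2], [1,5], [2,4], [2,5], [3,4], [3,5]
  2-simplices (1): [1,2,5]

so the chain groups are C_0 ≅ Z^5, C_1 ≅ Z^6, C_2 ≅ Z^1.

Boundary ∂_1: C_1 → C_0 maps an edge to its endpoints' difference, ∂[p,q] = q − p. For instance
  ∂[1,2] = [2] − [1].
The resulting 5×6 matrix has rank 4, and its Smith normal form has invariant factors (1,1,1,1).

The boundary map ∂_2: C_2 → C_1 acts by ∂[p,q,r] = [q,r] − [p,r] + [p,q]. For instance
  ∂[1,2,5] = [2,5] − [1,5] + [1,2].
This gives a 6×1 integer matrix of rank 1; reducing to Smith normal form yields diagonal entries (1).

Reading off H_k = ker ∂_k / im ∂_{k+1}:

  H_0: rank C_0 − rank ∂_1 = 5 − 4 = 1, and the invariant factors of ∂_1 are all 1, so H_0 = Z.
  H_1: rank ker ∂_1 − rank ∂_2 = (6 − 4) − 1 = 1, and the invariant factors of ∂_2 are all 1, so H_1 = Z.
  H_2: rank ker ∂_2 − rank ∂_3 = (1 − 1) − 0 = 0, and there is no ∂_3, so H_2 = 0.

H_0 ≅ Z,  H_1 ≅ Z,  H_2 = 0.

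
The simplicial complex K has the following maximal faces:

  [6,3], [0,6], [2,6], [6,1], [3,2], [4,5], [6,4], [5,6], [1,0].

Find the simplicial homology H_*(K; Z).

We work with the vertex ordering 0 < 1 < 2 < 3 < 4 < 5 < 6. The simplices of K, each written with vertices in increasing order, are:

  0-simplices (7): [0], [1], [2], [3], [4], [5], [6]
  1-simplices (9): [0,1], [0,6], [1,6], [2,3], [2,6], [3,6], [4,5], [4,6], [5,6]

Hence C_0 ≅ Z^7, C_1 ≅ Z^9.

∂_1: C_1 → C_0 is given by ∂[p,q] = [q] − [p]. For instance
  ∂[2,6] = [6] − [2].
As a 7×9 matrix over Z this has rank 6, with invariant factors (1,1,1,1,1,1).

From H_k ≅ ker(∂_k) / im(∂_{k+1}) we obtain:

  H_0: rank C_0 − rank ∂_1 = 7 − 6 = 1, and the invariant factors of ∂_1 are all 1, so H_0 ≅ Z.
  H_1: rank ker ∂_1 − rank ∂_2 = (9 − 6) − 0 = 3, and there is no ∂_2, so H_1 ≅ Z^3.

As a check, the Euler characteristic is 7 − 9 = -2, which agrees with 1 − 3 = -2.

H_0 = Z,  H_1 = Z^3.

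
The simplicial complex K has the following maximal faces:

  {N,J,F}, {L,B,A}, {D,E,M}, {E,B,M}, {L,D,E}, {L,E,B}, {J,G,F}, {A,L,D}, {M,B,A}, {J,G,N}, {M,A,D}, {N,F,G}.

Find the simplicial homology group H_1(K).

K has 10 vertices, 18 edges, 12 triangles.
rank ∂_1 = 8, rank ∂_2 = 10 ⇒ b_1 = 18 − 8 − 10 = 0; all invariant factors of ∂_2 are 1 so no torsion. So H_1 = 0.

H_1 = 0.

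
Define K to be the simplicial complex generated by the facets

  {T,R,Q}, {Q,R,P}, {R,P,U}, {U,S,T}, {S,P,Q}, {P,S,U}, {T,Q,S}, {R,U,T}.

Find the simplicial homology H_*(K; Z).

Fix the vertex order P < Q < R < S < T < U and write every simplex with vertices in increasing order. Then dim K = 2 and the simplices of K are:

  0-simplices (6): P, Q, R, S, T, U
  1-simplices (12): PQ, PR, PS, PU, QR, QS, QT, RT, RU, ST, SU, TU
  2-simplices (8): PQR, PQS, PRU, PSU, QRT, QST, RTU, STU

Hence C_0 ≅ Z^6, C_1 ≅ Z^12, C_2 ≅ Z^8.

∂_1: C_1 → C_0 sends each edge [p,q] (with p < q) to q − p. For instance
  ∂QR = R − Q.
The 6×12 boundary matrix has rank 5 and Smith normal form diag(1,1,1,1,1).

The boundary map ∂_2: C_2 → C_1 sends each 2-simplex [p,q,r] to [q,r] − [p,r] + [p,q]. For instance
  ∂PSU = SU − PU + PS,
  ∂QRT = RT − QT + QR.
The 12×8 boundary matrix has rank 7 and Smith normal form diag(1,1,1,1,1,1,1).

Computing H_k = (kernel of ∂_k) / (image of ∂_{k+1}):

  H_0: rank C_0 − rank ∂_1 = 6 − 5 = 1, and the invariant factors of ∂_1 are all 1, so H_0 = Z.
  H_1: rank ker ∂_1 − rank ∂_2 = (12 − 5) − 7 = 0, and the invariant factors of ∂_2 are all 1, so H_1 = 0.
  H_2: rank ker ∂_2 − rank ∂_3 = (8 − 7) − 0 = 1, and there is no ∂_3, so H_2 = Z.

H_0 = Z,  H_1 = 0,  H_2 = Z.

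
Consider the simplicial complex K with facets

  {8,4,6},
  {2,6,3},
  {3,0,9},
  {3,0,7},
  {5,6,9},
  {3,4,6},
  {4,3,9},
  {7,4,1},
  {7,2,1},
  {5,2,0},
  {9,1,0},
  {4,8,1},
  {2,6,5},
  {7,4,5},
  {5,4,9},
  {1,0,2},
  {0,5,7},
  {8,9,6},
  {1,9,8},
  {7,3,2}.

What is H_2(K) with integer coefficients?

H_2 ≅ 0.

Order the vertices as 0 < 1 < 2 < 3 < 4 < 5 < 6 < 7 < 8 < 9. Listing each simplex with vertices in this order, K has dimension 2 with simplices:

  0-simplices (10): [0], [1], [2], [3], [4], [5], [6], [7], [8], [9]
  1-simplices (30): (30 of them)
  2-simplices (20): (20 of them)

giving chain groups C_0 ≅ Z^10, C_1 ≅ Z^30, C_2 ≅ Z^20.

∂_1: C_1 → C_0 maps an edge to its endpoints' difference, ∂[p,q] = q − p. For instance
  ∂[5,9] = [9] − [5].
As a 10×30 matrix over Z this has rank 9, with invariant factors (1,1,1,1,1,1,1,1,1).

Boundary ∂_2: C_2 → C_1 maps a triangle to the signed sum of its edges. For instance
  ∂[3,4,9] = [4,9] − [3,9] + [3,4],
  ∂[1,4,8] = [4,8] − [1,8] + [1,4].
The 30×20 boundary matrix has rank 20 and Smith normal form diag(1,1,1,1,1,1,1,1,1,1,1,1,1,1,1,1,1,1,1,2).

Reading off H_k = ker ∂_k / im ∂_{k+1}:

  H_2: rank ker ∂_2 − rank ∂_3 = (20 − 20) − 0 = 0, and there is no ∂_3, so H_2 ≅ 0.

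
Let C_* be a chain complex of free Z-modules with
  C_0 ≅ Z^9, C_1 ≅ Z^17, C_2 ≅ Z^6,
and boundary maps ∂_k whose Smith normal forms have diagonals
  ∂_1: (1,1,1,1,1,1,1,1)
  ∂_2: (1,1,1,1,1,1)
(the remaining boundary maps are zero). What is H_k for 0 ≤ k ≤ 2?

H_0 = Z,  H_1 = Z^3,  H_2 = 0.

H_0: b_0 = 9 − 0 − 8 = 1; torsion from ∂_1 factors > 1: none. So H_0 = Z.
H_1: b_1 = 17 − 8 − 6 = 3; torsion from ∂_2 factors > 1: none. So H_1 = Z^3.
H_2: b_2 = 6 − 6 − 0 = 0; torsion from ∂_3 factors > 1: none. So H_2 = 0.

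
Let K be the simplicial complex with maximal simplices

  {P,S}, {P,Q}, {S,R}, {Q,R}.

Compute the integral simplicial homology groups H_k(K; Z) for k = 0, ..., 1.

K has 4 vertices, 4 edges.
rank ∂_0 = 0, rank ∂_1 = 3 ⇒ b_0 = 4 − 0 − 3 = 1; all invariant factors of ∂_1 are 1 so no torsion. So H_0 ≅ Z.
rank ∂_1 = 3, rank ∂_2 = 0 ⇒ b_1 = 4 − 3 − 0 = 1. So H_1 ≅ Z.

H_0 = Z,  H_1 = Z.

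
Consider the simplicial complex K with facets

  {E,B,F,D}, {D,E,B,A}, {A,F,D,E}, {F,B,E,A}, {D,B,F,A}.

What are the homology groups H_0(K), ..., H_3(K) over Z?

H_0 = Z,  H_1 = 0,  H_2 = 0,  H_3 = Z.

Take the total order A < B < D < E < F on the vertex set. Then K (dimension 3) consists of the simplices:

  0-simplices (5): A, B, D, E, F
  1-simplices (10): AB, AD, AE, AF, BD, BE, BF, DE, DF, EF
  2-simplices (10): ABD, ABE, ABF, ADE, ADF, AEF, BDE, BDF, BEF, DEF
  3-simplices (5): ABDE, ABDF, ABEF, ADEF, BDEF

giving chain groups C_0 ≅ Z^5, C_1 ≅ Z^10, C_2 ≅ Z^10, C_3 ≅ Z^5.

∂_1: C_1 → C_0 maps an edge to its endpoints' difference, ∂[p,q] = q − p. For instance
  ∂BD = D − B.
The 5×10 boundary matrix has rank 4 and Smith normal form diag(1,1,1,1).

The boundary map ∂_2: C_2 → C_1 acts by ∂[p,q,r] = [q,r] − [p,r] + [p,q]. For instance
  ∂ADF = DF − AF + AD,
  ∂BDE = DE − BE + BD.
As a 10×10 matrix over Z this has rank 6, with invariant factors (1,1,1,1,1,1).

The boundary map ∂_3: C_3 → C_2 sends each 3-simplex σ to the alternating sum Σ_i (−1)^i (σ with its i-th vertex removed). For instance
  ∂ABEF = BEF − AEF + ABF − ABE,
  ∂ABDE = BDE − ADE + ABE − ABD.
This gives a 10×5 integer matrix of rank 4; reducing to Smith normal form yields diagonal entries (1,1,1,1).

Now H_k = ker ∂_k / im ∂_{k+1}, so:

  H_0: rank C_0 − rank ∂_1 = 5 − 4 = 1, and the invariant factors of ∂_1 are all 1, so H_0 = Z.
  H_1: rank ker ∂_1 − rank ∂_2 = (10 − 4) − 6 = 0, and the invariant factors of ∂_2 are all 1, so H_1 = 0.
  H_2: rank ker ∂_2 − rank ∂_3 = (10 − 6) − 4 = 0, and the invariant factors of ∂_3 are all 1, so H_2 = 0.
  H_3: rank ker ∂_3 − rank ∂_4 = (5 − 4) − 0 = 1, and there is no ∂_4, so H_3 = Z.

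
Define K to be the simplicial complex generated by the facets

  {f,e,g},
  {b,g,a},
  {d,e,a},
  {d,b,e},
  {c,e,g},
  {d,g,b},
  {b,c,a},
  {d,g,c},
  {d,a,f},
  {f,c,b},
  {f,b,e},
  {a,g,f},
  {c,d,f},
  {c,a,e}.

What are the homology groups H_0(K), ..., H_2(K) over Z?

Take the total order a < b < c < d < e < f < g on the vertex set. Then K (dimension 2) consists of the simplices:

  0-simplices (7): a, b, c, d, e, f, g
  1-simplices (21): ab, ac, ad, ae, af, ag, bc, bd, be, bf, bg, cd, ce, cf, cg, de, df, dg, ef, eg, fg
  2-simplices (14): abc, abg, ace, ade, adf, afg, bcf, bde, bdg, bef, cdf, cdg, ceg, efg

Hence C_0 ≅ Z^7, C_1 ≅ Z^21, C_2 ≅ Z^14.

∂_1: C_1 → C_0 is given by ∂[p,q] = [q] − [p]. For instance
  ∂ae = e − a.
The resulting 7×21 matrix has rank 6, and its Smith normal form has invariant factors (1,1,1,1,1,1).

The boundary map ∂_2: C_2 → C_1 acts by ∂[p,q,r] = [q,r] − [p,r] + [p,q]. For instance
  ∂ace = ce − ae + ac,
  ∂bdg = dg − bg + bd.
The 21×14 boundary matrix has rank 13 and Smith normal form diag(1,1,1,1,1,1,1,1,1,1,1,1,1).

From H_k ≅ ker(∂_k) / im(∂_{k+1}) we obtain:

  H_0: rank C_0 − rank ∂_1 = 7 − 6 = 1, and the invariant factors of ∂_1 are all 1, so H_0 ≅ Z.
  H_1: rank ker ∂_1 − rank ∂_2 = (21 − 6) − 13 = 2, and the invariant factors of ∂_2 are all 1, so H_1 ≅ Z^2.
  H_2: rank ker ∂_2 − rank ∂_3 = (14 − 13) − 0 = 1, and there is no ∂_3, so H_2 ≅ Z.

H_0 ≅ Z,  H_1 ≅ Z^2,  H_2 ≅ Z.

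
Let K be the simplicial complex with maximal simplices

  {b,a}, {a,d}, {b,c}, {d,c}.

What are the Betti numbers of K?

b_0 = 1, b_1 = 1.

Order the vertices as a < b < c < d. Listing each simplex with vertices in this order, K has dimension 1 with simplices:

  0-simplices (4): a, b, c, d
  1-simplices (4): ab, ad, bc, cd

Hence C_0 ≅ Z^4, C_1 ≅ Z^4.

Boundary ∂_1: C_1 → C_0 is given by ∂[p,q] = [q] − [p]. For instance
  ∂cd = d − c.
As a 4×4 matrix over Z this has rank 3, with invariant factors (1,1,1).

Reading off H_k = ker ∂_k / im ∂_{k+1}:

  H_0: rank C_0 − rank ∂_1 = 4 − 3 = 1, and the invariant factors of ∂_1 are all 1, so H_0 ≅ Z.
  H_1: rank ker ∂_1 − rank ∂_2 = (4 − 3) − 0 = 1, and there is no ∂_2, so H_1 ≅ Z.

As a check, the Euler characteristic is 4 − 4 = 0, which agrees with 1 − 1 = 0.
(K is a triangulation of the circle S^1.)

Hence the Betti numbers are b_0 = 1, b_1 = 1.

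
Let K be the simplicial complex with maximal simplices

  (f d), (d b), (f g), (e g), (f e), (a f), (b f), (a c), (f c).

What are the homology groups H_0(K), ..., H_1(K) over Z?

Fix the vertex order a < b < c < d < e < f < g and write every simplex with vertices in increasing order. Then dim K = 1 and the simplices of K are:

  0-simplices (7): a, b, c, d, e, f, g
  1-simplices (9): ac, af, bd, bf, cf, df, ef, eg, fg

so the chain groups are C_0 ≅ Z^7, C_1 ≅ Z^9.

Boundary ∂_1: C_1 → C_0 sends each edge [p,q] (with p < q) to q − p. For instance
  ∂ef = f − e.
As a 7×9 matrix over Z this has rank 6, with invariant factors (1,1,1,1,1,1).

From H_k ≅ ker(∂_k) / im(∂_{k+1}) we obtain:

  H_0: rank C_0 − rank ∂_1 = 7 − 6 = 1, and the invariant factors of ∂_1 are all 1, so H_0 ≅ Z.
  H_1: rank ker ∂_1 − rank ∂_2 = (9 − 6) − 0 = 3, and there is no ∂_2, so H_1 ≅ Z^3.

(K is a triangulation of a wedge of 3 circles.)

H_0 ≅ Z,  H_1 ≅ Z^3.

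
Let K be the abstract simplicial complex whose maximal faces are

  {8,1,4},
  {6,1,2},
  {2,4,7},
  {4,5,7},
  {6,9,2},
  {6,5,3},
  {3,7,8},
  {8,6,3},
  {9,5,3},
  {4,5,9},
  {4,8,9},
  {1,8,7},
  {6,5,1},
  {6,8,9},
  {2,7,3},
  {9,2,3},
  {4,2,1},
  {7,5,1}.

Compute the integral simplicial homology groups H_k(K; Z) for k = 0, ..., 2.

H_0 ≅ Z,  H_1 ≅ Z ⊕ Z/2,  H_2 = 0.

Take the total order 1 < 2 < 3 < 4 < 5 < 6 < 7 < 8 < 9 on the vertex set. Then K (dimension 2) consists of the simplices:

  0-simplices (9): [1], [2], [3], [4], [5], [6], [7], [8], [9]
  1-simplices (27): (27 of them)
  2-simplices (18): [1,2,4], [1,2,6], [1,4,8], [1,5,6], [1,5,7], [1,7,8], [2,3,7], [2,3,9], [2,4,7], [2,6,9], [3,5,6], [3,5,9], [3,6,8], [3,7,8], [4,5,7], [4,5,9], [4,8,9], [6,8,9]

giving chain groups C_0 ≅ Z^9, C_1 ≅ Z^27, C_2 ≅ Z^18.

∂_1: C_1 → C_0 maps an edge to its endpoints' difference, ∂[p,q] = q − p.
This gives a 9×27 integer matrix of rank 8; reducing to Smith normal form yields diagonal entries (1,1,1,1,1,1,1,1).

Boundary ∂_2: C_2 → C_1 acts by ∂[p,q,r] = [q,r] − [p,r] + [p,q]. For instance
  ∂[3,6,8] = [6,8] − [3,8] + [3,6],
  ∂[6,8,9] = [8,9] − [6,9] + [6,8].
The 27×18 boundary matrix has rank 18 and Smith normal form diag(1,1,1,1,1,1,1,1,1,1,1,1,1,1,1,1,1,2).

Now H_k = ker ∂_k / im ∂_{k+1}, so:

  H_0: rank C_0 − rank ∂_1 = 9 − 8 = 1, and the invariant factors of ∂_1 are all 1, so H_0 ≅ Z.
  H_1: rank ker ∂_1 − rank ∂_2 = (27 − 8) − 18 = 1, and ∂_2 has invariant factor 2 > 1, so H_1 ≅ Z ⊕ Z/2.
  H_2: rank ker ∂_2 − rank ∂_3 = (18 − 18) − 0 = 0, and there is no ∂_3, so H_2 ≅ 0.

As a check, the Euler characteristic is 9 − 27 + 18 = 0, which agrees with 1 − 1 + 0 = 0.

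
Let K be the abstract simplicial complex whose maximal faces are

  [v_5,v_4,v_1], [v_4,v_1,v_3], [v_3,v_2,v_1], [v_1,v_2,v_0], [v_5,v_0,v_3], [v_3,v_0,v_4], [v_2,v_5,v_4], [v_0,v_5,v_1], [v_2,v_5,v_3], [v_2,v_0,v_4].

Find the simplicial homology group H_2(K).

Fix the vertex order v_0 < v_1 < v_2 < v_3 < v_4 < v_5 and write every simplex with vertices in increasing order. Then dim K = 2 and the simplices of K are:

  0-simplices (6): [v_0], [v_1], [v_2], [v_3], [v_4], [v_5]
  1-simplices (15): (15 of them)
  2-simplices (10): [v_0,v_1,v_2], [v_0,v_1,v_5], [v_0,v_2,v_4], [v_0,v_3,v_4], [v_0,v_3,v_5], [v_1,v_2,v_3], [v_1,v_3,v_4], [v_1,v_4,v_5], [v_2,v_3,v_5], [v_2,v_4,v_5]

giving chain groups C_0 ≅ Z^6, C_1 ≅ Z^15, C_2 ≅ Z^10.

Boundary ∂_1: C_1 → C_0 is given by ∂[p,q] = [q] − [p]. For instance
  ∂[v_1,v_3] = [v_3] − [v_1].
As a 6×15 matrix over Z this has rank 5, with invariant factors (1,1,1,1,1).

The boundary map ∂_2: C_2 → C_1 sends each 2-simplex [p,q,r] to [q,r] − [p,r] + [p,q]. For instance
  ∂[v_2,v_4,v_5] = [v_4,v_5] − [v_2,v_5] + [v_2,v_4],
  ∂[v_0,v_3,v_5] = [v_3,v_5] − [v_0,v_5] + [v_0,v_3].
As a 15×10 matrix over Z this has rank 10, with invariant factors (1,1,1,1,1,1,1,1,1,2).

Computing H_k = (kernel of ∂_k) / (image of ∂_{k+1}):

  H_2: rank ker ∂_2 − rank ∂_3 = (10 − 10) − 0 = 0, and there is no ∂_3, so H_2 = 0.

(K is a triangulation of the real projective plane RP^2.)

H_2 = 0.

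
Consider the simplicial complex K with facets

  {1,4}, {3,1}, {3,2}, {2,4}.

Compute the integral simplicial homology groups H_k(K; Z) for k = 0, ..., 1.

H_0 ≅ Z,  H_1 ≅ Z.

Fix the vertex order 1 < 2 < 3 < 4 and write every simplex with vertices in increasing order. Then dim K = 1 and the simplices of K are:

  0-simplices (4): [1], [2], [3], [4]
  1-simplices (4): [1,3], [1,4], [2,3], [2,4]

Hence C_0 ≅ Z^4, C_1 ≅ Z^4.

The boundary map ∂_1: C_1 → C_0 sends each edge [p,q] (with p < q) to q − p. For instance
  ∂[2,3] = [3] − [2].
This gives a 4×4 integer matrix of rank 3; reducing to Smith normal form yields diagonal entries (1,1,1).

From H_k ≅ ker(∂_k) / im(∂_{k+1}) we obtain:

  H_0: rank C_0 − rank ∂_1 = 4 − 3 = 1, and the invariant factors of ∂_1 are all 1, so H_0 ≅ Z.
  H_1: rank ker ∂_1 − rank ∂_2 = (4 − 3) − 0 = 1, and there is no ∂_2, so H_1 ≅ Z.

As a check, the Euler characteristic is 4 − 4 = 0, which agrees with 1 − 1 = 0.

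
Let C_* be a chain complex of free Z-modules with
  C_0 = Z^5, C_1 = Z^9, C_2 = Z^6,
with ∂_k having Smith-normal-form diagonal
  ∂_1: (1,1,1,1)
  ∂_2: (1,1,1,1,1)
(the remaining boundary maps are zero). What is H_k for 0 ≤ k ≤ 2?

H_0: b_0 = 5 − 0 − 4 = 1; torsion from ∂_1 factors > 1: none. So H_0 = Z.
H_1: b_1 = 9 − 4 − 5 = 0; torsion from ∂_2 factors > 1: none. So H_1 = 0.
H_2: b_2 = 6 − 5 − 0 = 1; torsion from ∂_3 factors > 1: none. So H_2 = Z.

H_0 = Z,  H_1 = 0,  H_2 = Z.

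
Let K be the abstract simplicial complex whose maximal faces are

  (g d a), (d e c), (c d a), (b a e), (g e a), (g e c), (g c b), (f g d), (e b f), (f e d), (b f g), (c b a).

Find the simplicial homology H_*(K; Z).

H_0 = Z,  H_1 = Z/2,  H_2 = 0.

Order the vertices as a < b < c < d < e < f < g. Listing each simplex with vertices in this order, K has dimension 2 with simplices:

  0-simplices (7): a, b, c, d, e, f, g
  1-simplices (18): ab, ac, ad, ae, ag, bc, be, bf, bg, cd, ce, cg, de, df, dg, ef, eg, fg
  2-simplices (12): abc, abe, acd, adg, aeg, bcg, bef, bfg, cde, ceg, def, dfg

so the chain groups are C_0 ≅ Z^7, C_1 ≅ Z^18, C_2 ≅ Z^12.

∂_1: C_1 → C_0 sends each edge [p,q] (with p < q) to q − p.
As a 7×18 matrix over Z this has rank 6, with invariant factors (1,1,1,1,1,1).

∂_2: C_2 → C_1 acts by ∂[p,q,r] = [q,r] − [p,r] + [p,q]. For instance
  ∂aeg = eg − ag + ae,
  ∂adg = dg − ag + ad.
As a 18×12 matrix over Z this has rank 12, with invariant factors (1,1,1,1,1,1,1,1,1,1,1,2).

From H_k ≅ ker(∂_k) / im(∂_{k+1}) we obtain:

  H_0: rank C_0 − rank ∂_1 = 7 − 6 = 1, and the invariant factors of ∂_1 are all 1, so H_0 ≅ Z.
  H_1: rank ker ∂_1 − rank ∂_2 = (18 − 6) − 12 = 0, and ∂_2 has invariant factor 2 > 1, so H_1 ≅ Z/2.
  H_2: rank ker ∂_2 − rank ∂_3 = (12 − 12) − 0 = 0, and there is no ∂_3, so H_2 ≅ 0.

(K is a triangulation of the real projective plane RP^2.)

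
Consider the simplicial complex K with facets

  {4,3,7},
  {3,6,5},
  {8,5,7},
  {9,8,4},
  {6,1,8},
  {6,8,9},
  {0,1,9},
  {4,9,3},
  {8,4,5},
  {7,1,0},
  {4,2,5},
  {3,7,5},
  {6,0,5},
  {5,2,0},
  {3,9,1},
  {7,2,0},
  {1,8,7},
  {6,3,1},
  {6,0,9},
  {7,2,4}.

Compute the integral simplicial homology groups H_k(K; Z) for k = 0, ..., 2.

H_0 = Z,  H_1 = Z ⊕ Z/2Z,  H_2 = 0.

Fix the vertex order 0 < 1 < 2 < 3 < 4 < 5 < 6 < 7 < 8 < 9 and write every simplex with vertices in increasing order. Then dim K = 2 and the simplices of K are:

  0-simplices (10): [0], [1], [2], [3], [4], [5], [6], [7], [8], [9]
  1-simplices (30): (30 of them)
  2-simplices (20): (20 of them)

giving chain groups C_0 ≅ Z^10, C_1 ≅ Z^30, C_2 ≅ Z^20.

The boundary map ∂_1: C_1 → C_0 maps an edge to its endpoints' difference, ∂[p,q] = q − p.
The resulting 10×30 matrix has rank 9, and its Smith normal form has invariant factors (1,1,1,1,1,1,1,1,1).

Boundary ∂_2: C_2 → C_1 sends each 2-simplex [p,q,r] to [q,r] − [p,r] + [p,q]. For instance
  ∂[1,7,8] = [7,8] − [1,8] + [1,7],
  ∂[6,8,9] = [8,9] − [6,9] + [6,8].
The resulting 30×20 matrix has rank 20, and its Smith normal form has invariant factors (1,1,1,1,1,1,1,1,1,1,1,1,1,1,1,1,1,1,1,2).

Now H_k = ker ∂_k / im ∂_{k+1}, so:

  H_0: rank C_0 − rank ∂_1 = 10 − 9 = 1, and the invariant factors of ∂_1 are all 1, so H_0 ≅ Z.
  H_1: rank ker ∂_1 − rank ∂_2 = (30 − 9) − 20 = 1, and ∂_2 has invariant factor 2 > 1, so H_1 ≅ Z ⊕ Z/2Z.
  H_2: rank ker ∂_2 − rank ∂_3 = (20 − 20) − 0 = 0, and there is no ∂_3, so H_2 ≅ 0.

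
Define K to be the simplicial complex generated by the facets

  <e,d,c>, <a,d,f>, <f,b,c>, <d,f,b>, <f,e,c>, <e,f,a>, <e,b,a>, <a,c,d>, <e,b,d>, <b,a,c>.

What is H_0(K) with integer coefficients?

Order the vertices as a < b < c < d < e < f. Listing each simplex with vertices in this order, K has dimension 2 with simplices:

  0-simplices (6): a, b, c, d, e, f
  1-simplices (15): ab, ac, ad, ae, af, bc, bd, be, bf, cd, ce, cf, de, df, ef
  2-simplices (10): abc, abe, acd, adf, aef, bcf, bde, bdf, cde, cef

so the chain groups are C_0 ≅ Z^6, C_1 ≅ Z^15, C_2 ≅ Z^10.

∂_1: C_1 → C_0 is given by ∂[p,q] = [q] − [p].
This gives a 6×15 integer matrix of rank 5; reducing to Smith normal form yields diagonal entries (1,1,1,1,1).

Boundary ∂_2: C_2 → C_1 maps a triangle to the signed sum of its edges. For instance
  ∂abc = bc − ac + ab,
  ∂bdf = df − bf + bd.
The 15×10 boundary matrix has rank 10 and Smith normal form diag(1,1,1,1,1,1,1,1,1,2).

Reading off H_k = ker ∂_k / im ∂_{k+1}:

  H_0: rank C_0 − rank ∂_1 = 6 − 5 = 1, and the invariant factors of ∂_1 are all 1, so H_0 = Z.

H_0 ≅ Z.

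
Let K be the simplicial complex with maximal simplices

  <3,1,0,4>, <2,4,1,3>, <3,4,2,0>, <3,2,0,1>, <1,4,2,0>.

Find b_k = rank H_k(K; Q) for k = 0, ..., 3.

Take the total order 0 < 1 < 2 < 3 < 4 on the vertex set. Then K (dimension 3) consists of the simplices:

  0-simplices (5): [0], [1], [2], [3], [4]
  1-simplices (10): [0,1], [0,2], [0,3], [0,4], [1,2], [1,3], [1,4], [2,3], [2,4], [3,4]
  2-simplices (10): [0,1,2], [0,1,3], [0,1,4], [0,2,3], [0,2,4], [0,3,4], [1,2,3], [1,2,4], [1,3,4], [2,3,4]
  3-simplices (5): [0,1,2,3], [0,1,2,4], [0,1,3,4], [0,2,3,4], [1,2,3,4]

so the chain groups are C_0 ≅ Z^5, C_1 ≅ Z^10, C_2 ≅ Z^10, C_3 ≅ Z^5.

∂_1: C_1 → C_0 sends each edge [p,q] (with p < q) to q − p. For instance
  ∂[2,3] = [3] − [2].
The resulting 5×10 matrix has rank 4, and its Smith normal form has invariant factors (1,1,1,1).

Boundary ∂_2: C_2 → C_1 maps a triangle to the signed sum of its edges. For instance
  ∂[0,1,3] = [1,3] − [0,3] + [0,1],
  ∂[0,2,3] = [2,3] − [0,3] + [0,2].
As a 10×10 matrix over Z this has rank 6, with invariant factors (1,1,1,1,1,1).

Boundary ∂_3: C_3 → C_2 sends each 3-simplex σ to the alternating sum Σ_i (−1)^i (σ with its i-th vertex removed). For instance
  ∂[0,2,3,4] = [2,3,4] − [0,3,4] + [0,2,4] − [0,2,3],
  ∂[1,2,3,4] = [2,3,4] − [1,3,4] + [1,2,4] − [1,2,3].
The 10×5 boundary matrix has rank 4 and Smith normal form diag(1,1,1,1).

Now H_k = ker ∂_k / im ∂_{k+1}, so:

  H_0: rank C_0 − rank ∂_1 = 5 − 4 = 1, and the invariant factors of ∂_1 are all 1, so H_0 ≅ Z.
  H_1: rank ker ∂_1 − rank ∂_2 = (10 − 4) − 6 = 0, and the invariant factors of ∂_2 are all 1, so H_1 ≅ 0.
  H_2: rank ker ∂_2 − rank ∂_3 = (10 − 6) − 4 = 0, and the invariant factors of ∂_3 are all 1, so H_2 ≅ 0.
  H_3: rank ker ∂_3 − rank ∂_4 = (5 − 4) − 0 = 1, and there is no ∂_4, so H_3 ≅ Z.

As a check, the Euler characteristic is 5 − 10 + 10 − 5 = 0, which agrees with 1 − 0 + 0 − 1 = 0.

Hence the Betti numbers are b_0 = 1, b_1 = 0, b_2 = 0, b_3 = 1.

b_0 = 1, b_1 = 0, b_2 = 0, b_3 = 1.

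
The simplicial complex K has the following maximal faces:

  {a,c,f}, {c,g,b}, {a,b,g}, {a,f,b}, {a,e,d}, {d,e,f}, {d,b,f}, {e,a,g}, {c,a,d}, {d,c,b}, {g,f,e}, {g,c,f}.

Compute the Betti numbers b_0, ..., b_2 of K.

Take the total order a < b < c < d < e < f < g on the vertex set. Then K (dimension 2) consists of the simplices:

  0-simplices (7): a, b, c, d, e, f, g
  1-simplices (18): ab, ac, ad, ae, af, ag, bc, bd, bf, bg, cd, cf, cg, de, df, ef, eg, fg
  2-simplices (12): abf, abg, acd, acf, ade, aeg, bcd, bcg, bdf, cfg, def, efg

so the chain groups are C_0 ≅ Z^7, C_1 ≅ Z^18, C_2 ≅ Z^12.

Boundary ∂_1: C_1 → C_0 maps an edge to its endpoints' difference, ∂[p,q] = q − p.
The resulting 7×18 matrix has rank 6, and its Smith normal form has invariant factors (1,1,1,1,1,1).

Boundary ∂_2: C_2 → C_1 maps a triangle to the signed sum of its edges. For instance
  ∂ade = de − ae + ad,
  ∂acd = cd − ad + ac.
The resulting 18×12 matrix has rank 12, and its Smith normal form has invariant factors (1,1,1,1,1,1,1,1,1,1,1,2).

Now H_k = ker ∂_k / im ∂_{k+1}, so:

  H_0: rank C_0 − rank ∂_1 = 7 − 6 = 1, and the invariant factors of ∂_1 are all 1, so H_0 ≅ Z.
  H_1: rank ker ∂_1 − rank ∂_2 = (18 − 6) − 12 = 0, and ∂_2 has invariant factor 2 > 1, so H_1 ≅ Z/2.
  H_2: rank ker ∂_2 − rank ∂_3 = (12 − 12) − 0 = 0, and there is no ∂_3, so H_2 ≅ 0.

As a check, the Euler characteristic is 7 − 18 + 12 = 1, which agrees with 1 − 0 + 0 = 1.

Hence the Betti numbers are b_0 = 1, b_1 = 0, b_2 = 0.

b_0 = 1, b_1 = 0, b_2 = 0.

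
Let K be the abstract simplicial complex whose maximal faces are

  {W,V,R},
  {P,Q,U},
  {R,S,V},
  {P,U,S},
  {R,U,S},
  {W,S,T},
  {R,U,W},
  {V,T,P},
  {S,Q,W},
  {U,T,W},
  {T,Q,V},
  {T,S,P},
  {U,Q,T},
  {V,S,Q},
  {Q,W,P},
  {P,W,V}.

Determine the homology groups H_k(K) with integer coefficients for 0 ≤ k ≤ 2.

H_0 = Z,  H_1 = Z^2,  H_2 = Z.

Take the total order P < Q < R < S < T < U < V < W on the vertex set. Then K (dimension 2) consists of the simplices:

  0-simplices (8): P, Q, R, S, T, U, V, W
  1-simplices (24): PQ, PS, PT, PU, PV, PW, QS, QT, QU, QV, QW, RS, RU, RV, RW, ST, SU, SV, SW, TU, TV, TW, UW, VW
  2-simplices (16): PQU, PQW, PST, PSU, PTV, PVW, QSV, QSW, QTU, QTV, RSU, RSV, RUW, RVW, STW, TUW

so the chain groups are C_0 ≅ Z^8, C_1 ≅ Z^24, C_2 ≅ Z^16.

The boundary map ∂_1: C_1 → C_0 is given by ∂[p,q] = [q] − [p]. For instance
  ∂PQ = Q − P.
This gives a 8×24 integer matrix of rank 7; reducing to Smith normal form yields diagonal entries (1,1,1,1,1,1,1).

Boundary ∂_2: C_2 → C_1 sends each 2-simplex [p,q,r] to [q,r] − [p,r] + [p,q]. For instance
  ∂PQW = QW − PW + PQ,
  ∂QSV = SV − QV + QS.
The 24×16 boundary matrix has rank 15 and Smith normal form diag(1,1,1,1,1,1,1,1,1,1,1,1,1,1,1).

Reading off H_k = ker ∂_k / im ∂_{k+1}:

  H_0: rank C_0 − rank ∂_1 = 8 − 7 = 1, and the invariant factors of ∂_1 are all 1, so H_0 = Z.
  H_1: rank ker ∂_1 − rank ∂_2 = (24 − 7) − 15 = 2, and the invariant factors of ∂_2 are all 1, so H_1 = Z^2.
  H_2: rank ker ∂_2 − rank ∂_3 = (16 − 15) − 0 = 1, and there is no ∂_3, so H_2 = Z.

As a check, the Euler characteristic is 8 − 24 + 16 = 0, which agrees with 1 − 2 + 1 = 0.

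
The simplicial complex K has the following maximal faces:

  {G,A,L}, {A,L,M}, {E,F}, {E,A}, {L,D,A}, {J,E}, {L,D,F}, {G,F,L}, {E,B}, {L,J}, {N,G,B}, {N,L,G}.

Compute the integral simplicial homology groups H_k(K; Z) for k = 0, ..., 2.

H_0 = Z,  H_1 = Z^3,  H_2 = 0.

K has 10 vertices, 19 edges, 7 triangles.
rank ∂_0 = 0, rank ∂_1 = 9 ⇒ b_0 = 10 − 0 − 9 = 1; all invariant factors of ∂_1 are 1 so no torsion. So H_0 ≅ Z.
rank ∂_1 = 9, rank ∂_2 = 7 ⇒ b_1 = 19 − 9 − 7 = 3; all invariant factors of ∂_2 are 1 so no torsion. So H_1 ≅ Z^3.
rank ∂_2 = 7, rank ∂_3 = 0 ⇒ b_2 = 7 − 7 − 0 = 0. So H_2 ≅ 0.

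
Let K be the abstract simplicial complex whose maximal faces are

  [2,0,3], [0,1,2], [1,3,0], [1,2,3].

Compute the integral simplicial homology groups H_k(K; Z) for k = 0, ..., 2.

We work with the vertex ordering 0 < 1 < 2 < 3. The simplices of K, each written with vertices in increasing order, are:

  0-simplices (4): [0], [1], [2], [3]
  1-simplices (6): [0,1], [0,2], [0,3], [1,2], [1,3], [2,3]
  2-simplices (4): [0,1,2], [0,1,3], [0,2,3], [1,2,3]

giving chain groups C_0 ≅ Z^4, C_1 ≅ Z^6, C_2 ≅ Z^4.

The boundary map ∂_1: C_1 → C_0 maps an edge to its endpoints' difference, ∂[p,q] = q − p.
As a 4×6 matrix over Z this has rank 3, with invariant factors (1,1,1).

∂_2: C_2 → C_1 acts by ∂[p,q,r] = [q,r] − [p,r] + [p,q]. For instance
  ∂[0,1,2] = [1,2] − [0,2] + [0,1],
  ∂[1,2,3] = [2,3] − [1,3] + [1,2].
As a 6×4 matrix over Z this has rank 3, with invariant factors (1,1,1).

Now H_k = ker ∂_k / im ∂_{k+1}, so:

  H_0: rank C_0 − rank ∂_1 = 4 − 3 = 1, and the invariant factors of ∂_1 are all 1, so H_0 = Z.
  H_1: rank ker ∂_1 − rank ∂_2 = (6 − 3) − 3 = 0, and the invariant factors of ∂_2 are all 1, so H_1 = 0.
  H_2: rank ker ∂_2 − rank ∂_3 = (4 − 3) − 0 = 1, and there is no ∂_3, so H_2 = Z.

As a check, the Euler characteristic is 4 − 6 + 4 = 2, which agrees with 1 − 0 + 1 = 2.

H_0 = Z,  H_1 = 0,  H_2 = Z.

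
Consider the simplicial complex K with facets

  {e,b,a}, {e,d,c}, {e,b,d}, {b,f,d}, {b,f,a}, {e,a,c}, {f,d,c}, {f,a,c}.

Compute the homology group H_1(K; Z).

H_1 ≅ 0.

Take the total order a < b < c < d < e < f on the vertex set. Then K (dimension 2) consists of the simplices:

  0-simplices (6): a, b, c, d, e, f
  1-simplices (12): ab, ac, ae, af, bd, be, bf, cd, ce, cf, de, df
  2-simplices (8): abe, abf, ace, acf, bde, bdf, cde, cdf

Hence C_0 ≅ Z^6, C_1 ≅ Z^12, C_2 ≅ Z^8.

∂_1: C_1 → C_0 is given by ∂[p,q] = [q] − [p]. For instance
  ∂af = f − a.
The 6×12 boundary matrix has rank 5 and Smith normal form diag(1,1,1,1,1).

Boundary ∂_2: C_2 → C_1 maps a triangle to the signed sum of its edges. For instance
  ∂bde = de − be + bd,
  ∂acf = cf − af + ac.
The 12×8 boundary matrix has rank 7 and Smith normal form diag(1,1,1,1,1,1,1).

Reading off H_k = ker ∂_k / im ∂_{k+1}:

  H_1: rank ker ∂_1 − rank ∂_2 = (12 − 5) − 7 = 0, and the invariant factors of ∂_2 are all 1, so H_1 ≅ 0.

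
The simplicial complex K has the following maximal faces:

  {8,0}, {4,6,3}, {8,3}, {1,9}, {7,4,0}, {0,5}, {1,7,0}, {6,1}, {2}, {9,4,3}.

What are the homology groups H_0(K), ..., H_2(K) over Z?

Order the vertices as 0 < 1 < 2 < 3 < 4 < 5 < 6 < 7 < 8 < 9. Listing each simplex with vertices in this order, K has dimension 2 with simplices:

  0-simplices (10): [0], [1], [2], [3], [4], [5], [6], [7], [8], [9]
  1-simplices (15): [0,1], [0,4], [0,5], [0,7], [0,8], [1,6], [1,7], [1,9], [3,4], [3,6], [3,8], [3,9], [4,6], [4,7], [4,9]
  2-simplices (4): [0,1,7], [0,4,7], [3,4,6], [3,4,9]

so the chain groups are C_0 ≅ Z^10, C_1 ≅ Z^15, C_2 ≅ Z^4.

The boundary map ∂_1: C_1 → C_0 sends each edge [p,q] (with p < q) to q − p. For instance
  ∂[3,6] = [6] − [3].
The resulting 10×15 matrix has rank 8, and its Smith normal form has invariant factors (1,1,1,1,1,1,1,1).

∂_2: C_2 → C_1 sends each 2-simplex [p,q,r] to [q,r] − [p,r] + [p,q]. For instance
  ∂[0,1,7] = [1,7] − [0,7] + [0,1],
  ∂[3,4,9] = [4,9] − [3,9] + [3,4].
The resulting 15×4 matrix has rank 4, and its Smith normal form has invariant factors (1,1,1,1).

Reading off H_k = ker ∂_k / im ∂_{k+1}:

  H_0: rank C_0 − rank ∂_1 = 10 − 8 = 2, and the invariant factors of ∂_1 are all 1, so H_0 = Z^2.
  H_1: rank ker ∂_1 − rank ∂_2 = (15 − 8) − 4 = 3, and the invariant factors of ∂_2 are all 1, so H_1 = Z^3.
  H_2: rank ker ∂_2 − rank ∂_3 = (4 − 4) − 0 = 0, and there is no ∂_3, so H_2 = 0.

H_0 ≅ Z^2,  H_1 ≅ Z^3,  H_2 = 0.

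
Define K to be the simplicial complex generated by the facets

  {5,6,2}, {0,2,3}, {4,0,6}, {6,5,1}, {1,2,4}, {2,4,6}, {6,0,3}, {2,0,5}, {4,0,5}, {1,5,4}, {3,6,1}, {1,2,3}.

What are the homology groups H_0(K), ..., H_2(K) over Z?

Order the vertices as 0 < 1 < 2 < 3 < 4 < 5 < 6. Listing each simplex with vertices in this order, K has dimension 2 with simplices:

  0-simplices (7): [0], [1], [2], [3], [4], [5], [6]
  1-simplices (18): [0,2], [0,3], [0,4], [0,5], [0,6], [1,2], [1,3], [1,4], [1,5], [1,6], [2,3], [2,4], [2,5], [2,6], [3,6], [4,5], [4,6], [5,6]
  2-simplices (12): [0,2,3], [0,2,5], [0,3,6], [0,4,5], [0,4,6], [1,2,3], [1,2,4], [1,3,6], [1,4,5], [1,5,6], [2,4,6], [2,5,6]

so the chain groups are C_0 ≅ Z^7, C_1 ≅ Z^18, C_2 ≅ Z^12.

Boundary ∂_1: C_1 → C_0 maps an edge to its endpoints' difference, ∂[p,q] = q − p.
The resulting 7×18 matrix has rank 6, and its Smith normal form has invariant factors (1,1,1,1,1,1).

∂_2: C_2 → C_1 acts by ∂[p,q,r] = [q,r] − [p,r] + [p,q]. For instance
  ∂[1,2,4] = [2,4] − [1,4] + [1,2],
  ∂[1,5,6] = [5,6] − [1,6] + [1,5].
As a 18×12 matrix over Z this has rank 12, with invariant factors (1,1,1,1,1,1,1,1,1,1,1,2).

From H_k ≅ ker(∂_k) / im(∂_{k+1}) we obtain:

  H_0: rank C_0 − rank ∂_1 = 7 − 6 = 1, and the invariant factors of ∂_1 are all 1, so H_0 ≅ Z.
  H_1: rank ker ∂_1 − rank ∂_2 = (18 − 6) − 12 = 0, and ∂_2 has invariant factor 2 > 1, so H_1 ≅ Z/2.
  H_2: rank ker ∂_2 − rank ∂_3 = (12 − 12) − 0 = 0, and there is no ∂_3, so H_2 ≅ 0.

H_0 = Z,  H_1 = Z/2,  H_2 = 0.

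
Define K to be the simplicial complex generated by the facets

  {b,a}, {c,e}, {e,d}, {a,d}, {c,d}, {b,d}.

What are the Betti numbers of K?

b_0 = 1, b_1 = 2.

Take the total order a < b < c < d < e on the vertex set. Then K (dimension 1) consists of the simplices:

  0-simplices (5): a, b, c, d, e
  1-simplices (6): ab, ad, bd, cd, ce, de

so the chain groups are C_0 ≅ Z^5, C_1 ≅ Z^6.

∂_1: C_1 → C_0 is given by ∂[p,q] = [q] − [p]. For instance
  ∂ce = e − c.
This gives a 5×6 integer matrix of rank 4; reducing to Smith normal form yields diagonal entries (1,1,1,1).

Computing H_k = (kernel of ∂_k) / (image of ∂_{k+1}):

  H_0: rank C_0 − rank ∂_1 = 5 − 4 = 1, and the invariant factors of ∂_1 are all 1, so H_0 ≅ Z.
  H_1: rank ker ∂_1 − rank ∂_2 = (6 − 4) − 0 = 2, and there is no ∂_2, so H_1 ≅ Z^2.

As a check, the Euler characteristic is 5 − 6 = -1, which agrees with 1 − 2 = -1.

Hence the Betti numbers are b_0 = 1, b_1 = 2.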